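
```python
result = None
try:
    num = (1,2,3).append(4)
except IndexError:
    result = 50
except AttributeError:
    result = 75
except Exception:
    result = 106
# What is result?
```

Step-by-step execution trace:
1. `num = (1,2,3).append(4)` raises AttributeError.
2. `except IndexError` does not match AttributeError; skipped.
3. `except AttributeError` matches → result = 75.
4. Remaining except clauses are skipped.
Result: 75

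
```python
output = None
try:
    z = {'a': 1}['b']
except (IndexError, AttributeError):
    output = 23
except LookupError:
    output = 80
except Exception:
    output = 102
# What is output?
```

Step-by-step execution trace:
1. `z = {'a': 1}['b']` raises KeyError.
2. `except (IndexError, AttributeError)` does not match KeyError; skipped.
3. `except LookupError` matches (KeyError is a subclass of LookupError) → output = 80.
4. `except Exception` is not reached.
Result: 80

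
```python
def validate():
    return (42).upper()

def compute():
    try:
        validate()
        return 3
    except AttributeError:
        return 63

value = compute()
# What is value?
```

Step-by-step execution trace:
1. `compute()` calls `validate()`.
2. `validate()` evaluates `(42).upper()`, which raises AttributeError; it propagates to the caller.
3. `return 3` is not reached.
4. `except AttributeError` in compute matches → returns 63.
5. value = 63.
Result: 63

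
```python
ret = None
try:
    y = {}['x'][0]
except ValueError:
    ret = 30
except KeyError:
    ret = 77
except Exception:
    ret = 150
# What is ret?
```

Step-by-step execution trace:
1. `y = {}['x'][0]` raises KeyError.
2. `except ValueError` does not match KeyError; skipped.
3. `except KeyError` matches → ret = 77.
4. Remaining except clauses are skipped.
Result: 77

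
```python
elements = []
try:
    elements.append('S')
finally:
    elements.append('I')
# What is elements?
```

Step-by-step execution trace:
1. try: `elements.append('S')` → elements = ['S'].
2. The try body completes without raising.
3. finally always runs: `elements.append('I')` → elements = ['S', 'I'].
Result: ['S', 'I']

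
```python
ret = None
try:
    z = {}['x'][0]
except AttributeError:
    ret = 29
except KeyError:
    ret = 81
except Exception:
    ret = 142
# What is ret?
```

Step-by-step execution trace:
1. `z = {}['x'][0]` raises KeyError.
2. `except AttributeError` does not match KeyError; skipped.
3. `except KeyError` matches → ret = 81.
4. Remaining except clauses are skipped.
Result: 81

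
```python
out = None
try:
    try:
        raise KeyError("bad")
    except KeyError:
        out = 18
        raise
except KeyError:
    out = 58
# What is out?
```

Step-by-step execution trace:
1. Inner try: `raise KeyError("bad")` raises KeyError.
2. Inner `except KeyError` matches → out = 18.
3. bare `raise` re-raises the same KeyError.
4. Outer `except KeyError` matches → out = 58.
Result: 58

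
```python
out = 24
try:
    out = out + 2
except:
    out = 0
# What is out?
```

Step-by-step execution trace:
1. out starts at 24.
2. try: `out = out + 2` → out = 26. No exception raised.
3. `except` is skipped.
Result: 26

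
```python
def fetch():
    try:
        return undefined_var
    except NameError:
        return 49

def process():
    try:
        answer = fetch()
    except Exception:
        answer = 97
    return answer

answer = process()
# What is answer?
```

Step-by-step execution trace:
1. `process()` calls `fetch()`.
2. In fetch: `undefined_var` raises NameError; `except NameError` catches it → returns 49.
3. In process: `answer = fetch()` → answer = 49. No exception reaches process.
4. `except Exception` is skipped; process returns 49.
5. answer = 49.
Result: 49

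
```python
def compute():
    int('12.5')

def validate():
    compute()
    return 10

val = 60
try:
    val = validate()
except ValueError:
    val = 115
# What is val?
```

Step-by-step execution trace:
1. val starts at 60.
2. try: `validate()` calls `compute()`.
3. `compute()` evaluates `int('12.5')`, which raises ValueError; it propagates through validate (uncaught).
4. `return 10` in validate is not reached; the assignment to val does not complete.
5. `except ValueError` matches → val = 115.
Result: 115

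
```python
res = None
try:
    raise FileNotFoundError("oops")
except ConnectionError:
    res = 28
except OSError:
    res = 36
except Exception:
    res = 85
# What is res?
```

Step-by-step execution trace:
1. `raise FileNotFoundError(...)` raises FileNotFoundError.
2. `except ConnectionError` does not match (FileNotFoundError is not a subclass of ConnectionError); skipped.
3. `except OSError` matches (FileNotFoundError is a subclass of OSError) → res = 36.
4. `except Exception` is not reached.
Result: 36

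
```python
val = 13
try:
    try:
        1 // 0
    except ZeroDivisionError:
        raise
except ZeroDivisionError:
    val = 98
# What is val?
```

Step-by-step execution trace:
1. Inner try: `1 // 0` raises ZeroDivisionError.
2. Inner `except ZeroDivisionError` matches; bare `raise` re-raises the same ZeroDivisionError.
3. Outer `except ZeroDivisionError` matches → val = 98.
Result: 98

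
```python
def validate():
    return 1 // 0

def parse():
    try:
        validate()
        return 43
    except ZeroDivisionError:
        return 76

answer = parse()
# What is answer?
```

Step-by-step execution trace:
1. `parse()` calls `validate()`.
2. `validate()` evaluates `1 // 0`, which raises ZeroDivisionError; it propagates to the caller.
3. `return 43` is not reached.
4. `except ZeroDivisionError` in parse matches → returns 76.
5. answer = 76.
Result: 76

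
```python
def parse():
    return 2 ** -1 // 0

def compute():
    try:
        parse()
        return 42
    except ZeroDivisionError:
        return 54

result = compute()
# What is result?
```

Step-by-step execution trace:
1. `compute()` calls `parse()`.
2. `parse()` evaluates `2 ** -1 // 0`, which raises ZeroDivisionError; it propagates to the caller.
3. `return 42` is not reached.
4. `except ZeroDivisionError` in compute matches → returns 54.
5. result = 54.
Result: 54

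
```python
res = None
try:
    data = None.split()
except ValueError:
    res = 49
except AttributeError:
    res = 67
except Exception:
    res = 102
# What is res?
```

Step-by-step execution trace:
1. `data = None.split()` raises AttributeError.
2. `except ValueError` does not match AttributeError; skipped.
3. `except AttributeError` matches → res = 67.
4. Remaining except clauses are skipped.
Result: 67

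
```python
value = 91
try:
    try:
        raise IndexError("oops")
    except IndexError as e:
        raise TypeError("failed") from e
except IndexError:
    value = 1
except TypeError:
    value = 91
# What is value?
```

Step-by-step execution trace:
1. Inner try raises IndexError; inner `except IndexError as e` catches it.
2. `raise TypeError(...) from e` raises TypeError (IndexError is attached as __cause__, but only TypeError is active).
3. Outer `except IndexError` does not match TypeError; skipped.
4. Outer `except TypeError` matches → value = 91.
Result: 91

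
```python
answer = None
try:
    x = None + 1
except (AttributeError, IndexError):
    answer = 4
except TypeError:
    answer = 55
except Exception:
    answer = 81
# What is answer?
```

Step-by-step execution trace:
1. `x = None + 1` raises TypeError.
2. `except (AttributeError, IndexError)` does not match TypeError; skipped.
3. `except TypeError` matches (exact type match) → answer = 55.
4. `except Exception` is not reached.
Result: 55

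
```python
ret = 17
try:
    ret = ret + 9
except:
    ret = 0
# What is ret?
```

Step-by-step execution trace:
1. ret starts at 17.
2. try: `ret = ret + 9` → ret = 26. No exception raised.
3. `except` is skipped.
Result: 26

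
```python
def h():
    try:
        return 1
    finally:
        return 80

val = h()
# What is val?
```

Step-by-step execution trace:
1. `h()` enters try: `return 1` sets pending return value 1.
2. Before returning, `finally: return 80` runs and overrides the pending return.
3. h() returns 80 → val = 80.
Result: 80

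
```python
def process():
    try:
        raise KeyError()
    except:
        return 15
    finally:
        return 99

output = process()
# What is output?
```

Step-by-step execution trace:
1. `process()` enters try: `raise KeyError()` raises KeyError.
2. bare `except` matches → `return 15` sets pending return value 15.
3. Before returning, `finally: return 99` runs and overrides the pending return.
4. process() returns 99 → output = 99.
Result: 99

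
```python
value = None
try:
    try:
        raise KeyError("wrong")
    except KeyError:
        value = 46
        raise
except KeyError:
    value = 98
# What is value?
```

Step-by-step execution trace:
1. Inner try: `raise KeyError("wrong")` raises KeyError.
2. Inner `except KeyError` matches → value = 46.
3. bare `raise` re-raises the same KeyError.
4. Outer `except KeyError` matches → value = 98.
Result: 98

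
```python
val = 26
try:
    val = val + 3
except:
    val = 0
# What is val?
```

Step-by-step execution trace:
1. val starts at 26.
2. try: `val = val + 3` → val = 29. No exception raised.
3. `except` is skipped.
Result: 29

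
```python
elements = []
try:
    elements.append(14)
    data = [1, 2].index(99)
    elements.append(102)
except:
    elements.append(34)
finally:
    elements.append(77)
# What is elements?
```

Step-by-step execution trace:
1. try: `elements.append(14)` → elements = [14].
2. `data = [1, 2].index(99)` raises ValueError; `elements.append(102)` is not reached.
3. bare `except` matches → `elements.append(34)` → elements = [14, 34].
4. finally always runs: `elements.append(77)` → elements = [14, 34, 77].
Result: [14, 34, 77]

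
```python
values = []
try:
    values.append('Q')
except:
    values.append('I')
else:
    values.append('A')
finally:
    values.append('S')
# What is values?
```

Step-by-step execution trace:
1. try: `values.append('Q')` → values = ['Q']. No exception raised.
2. `except` is skipped.
3. `else` runs: `values.append('A')` → values = ['Q', 'A'].
4. `finally` always runs: `values.append('S')` → values = ['Q', 'A', 'S'].
Result: ['Q', 'A', 'S']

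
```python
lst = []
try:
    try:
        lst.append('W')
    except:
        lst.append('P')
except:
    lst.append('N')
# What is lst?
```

Step-by-step execution trace:
1. Inner try: `lst.append('W')` → lst = ['W']. No exception raised.
2. Inner `except` is skipped.
3. Inner try completes normally; outer `except` is skipped.
Result: ['W']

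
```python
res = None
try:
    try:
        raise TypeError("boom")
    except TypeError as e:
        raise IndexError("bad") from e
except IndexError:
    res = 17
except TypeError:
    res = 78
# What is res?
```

Step-by-step execution trace:
1. Inner try raises TypeError; inner `except TypeError as e` catches it.
2. `raise IndexError(...) from e` raises IndexError (TypeError is attached as __cause__, but only IndexError is active).
3. Outer `except IndexError` matches → res = 17.
4. `except TypeError` is not reached.
Result: 17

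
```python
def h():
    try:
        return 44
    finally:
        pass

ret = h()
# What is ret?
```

Step-by-step execution trace:
1. `h()` enters try: `return 44` sets pending return value 44.
2. Before returning, `finally: pass` runs (no effect).
3. h() returns 44 → ret = 44.
Result: 44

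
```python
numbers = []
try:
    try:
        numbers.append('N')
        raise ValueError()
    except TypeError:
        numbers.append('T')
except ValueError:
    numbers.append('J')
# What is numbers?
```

Step-by-step execution trace:
1. Inner try: `numbers.append('N')` → numbers = ['N'].
2. `raise ValueError()` raises ValueError.
3. Inner `except TypeError` does not match ValueError; exception propagates to outer try.
4. Outer `except ValueError` matches → `numbers.append('J')` → numbers = ['N', 'J'].
Result: ['N', 'J']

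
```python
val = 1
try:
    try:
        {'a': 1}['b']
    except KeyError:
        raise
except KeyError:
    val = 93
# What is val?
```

Step-by-step execution trace:
1. Inner try: `{'a': 1}['b']` raises KeyError.
2. Inner `except KeyError` matches; bare `raise` re-raises the same KeyError.
3. Outer `except KeyError` matches → val = 93.
Result: 93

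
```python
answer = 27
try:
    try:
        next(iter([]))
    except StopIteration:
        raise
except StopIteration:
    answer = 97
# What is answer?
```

Step-by-step execution trace:
1. Inner try: `next(iter([]))` raises StopIteration.
2. Inner `except StopIteration` matches; bare `raise` re-raises the same StopIteration.
3. Outer `except StopIteration` matches → answer = 97.
Result: 97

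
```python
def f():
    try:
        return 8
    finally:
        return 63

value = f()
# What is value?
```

Step-by-step execution trace:
1. `f()` enters try: `return 8` sets pending return value 8.
2. Before returning, `finally: return 63` runs and overrides the pending return.
3. f() returns 63 → value = 63.
Result: 63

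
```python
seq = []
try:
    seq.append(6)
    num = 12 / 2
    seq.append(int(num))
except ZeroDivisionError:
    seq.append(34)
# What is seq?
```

Step-by-step execution trace:
1. try: `seq.append(6)` → seq = [6].
2. `num = 12 / 2` → num = 6.0. No exception raised.
3. `seq.append(int(num))` → seq = [6, 6].
4. `except ZeroDivisionError` is skipped (no exception was raised).
Result: [6, 6]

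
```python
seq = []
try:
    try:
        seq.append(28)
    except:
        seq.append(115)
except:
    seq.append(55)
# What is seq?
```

Step-by-step execution trace:
1. Inner try: `seq.append(28)` → seq = [28]. No exception raised.
2. Inner `except` is skipped.
3. Inner try completes normally; outer `except` is skipped.
Result: [28]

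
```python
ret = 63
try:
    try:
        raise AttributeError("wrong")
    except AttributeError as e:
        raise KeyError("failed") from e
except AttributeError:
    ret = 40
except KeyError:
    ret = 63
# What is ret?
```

Step-by-step execution trace:
1. Inner try raises AttributeError; inner `except AttributeError as e` catches it.
2. `raise KeyError(...) from e` raises KeyError (AttributeError is attached as __cause__, but only KeyError is active).
3. Outer `except AttributeError` does not match KeyError; skipped.
4. Outer `except KeyError` matches → ret = 63.
Result: 63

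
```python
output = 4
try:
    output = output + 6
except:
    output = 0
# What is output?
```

Step-by-step execution trace:
1. output starts at 4.
2. try: `output = output + 6` → output = 10. No exception raised.
3. `except` is skipped.
Result: 10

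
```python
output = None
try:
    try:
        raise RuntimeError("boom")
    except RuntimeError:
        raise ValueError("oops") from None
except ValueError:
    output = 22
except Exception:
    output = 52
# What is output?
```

Step-by-step execution trace:
1. Inner try raises RuntimeError; inner `except RuntimeError` catches it.
2. `raise ValueError(...) from None` raises ValueError (from None suppresses __context__, but the active exception is still ValueError).
3. Outer `except ValueError` matches → output = 22.
4. `except Exception` is not reached.
Result: 22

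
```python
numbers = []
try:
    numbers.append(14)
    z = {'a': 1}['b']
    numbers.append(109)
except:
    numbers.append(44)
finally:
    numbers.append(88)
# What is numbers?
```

Step-by-step execution trace:
1. try: `numbers.append(14)` → numbers = [14].
2. `z = {'a': 1}['b']` raises KeyError; `numbers.append(109)` is not reached.
3. bare `except` matches → `numbers.append(44)` → numbers = [14, 44].
4. finally always runs: `numbers.append(88)` → numbers = [14, 44, 88].
Result: [14, 44, 88]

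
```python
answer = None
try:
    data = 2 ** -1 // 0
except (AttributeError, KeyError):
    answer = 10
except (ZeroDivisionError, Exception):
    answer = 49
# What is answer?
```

Step-by-step execution trace:
1. `data = 2 ** -1 // 0` raises ZeroDivisionError.
2. `except (AttributeError, KeyError)` does not match ZeroDivisionError; skipped.
3. `except (ZeroDivisionError, Exception)` matches (ZeroDivisionError is in the tuple) → answer = 49.
Result: 49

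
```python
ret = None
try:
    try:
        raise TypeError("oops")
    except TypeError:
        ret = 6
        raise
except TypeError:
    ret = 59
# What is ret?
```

Step-by-step execution trace:
1. Inner try: `raise TypeError("oops")` raises TypeError.
2. Inner `except TypeError` matches → ret = 6.
3. bare `raise` re-raises the same TypeError.
4. Outer `except TypeError` matches → ret = 59.
Result: 59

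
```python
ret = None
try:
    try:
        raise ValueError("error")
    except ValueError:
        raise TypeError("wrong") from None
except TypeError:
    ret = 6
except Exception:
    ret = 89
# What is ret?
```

Step-by-step execution trace:
1. Inner try raises ValueError; inner `except ValueError` catches it.
2. `raise TypeError(...) from None` raises TypeError (from None suppresses __context__, but the active exception is still TypeError).
3. Outer `except TypeError` matches → ret = 6.
4. `except Exception` is not reached.
Result: 6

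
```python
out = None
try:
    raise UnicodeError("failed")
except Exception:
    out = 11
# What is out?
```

Step-by-step execution trace:
1. `raise UnicodeError(...)` raises UnicodeError.
2. `except Exception` matches (UnicodeError is a subclass of Exception) → out = 11.
Result: 11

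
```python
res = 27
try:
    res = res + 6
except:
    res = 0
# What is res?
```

Step-by-step execution trace:
1. res starts at 27.
2. try: `res = res + 6` → res = 33. No exception raised.
3. `except` is skipped.
Result: 33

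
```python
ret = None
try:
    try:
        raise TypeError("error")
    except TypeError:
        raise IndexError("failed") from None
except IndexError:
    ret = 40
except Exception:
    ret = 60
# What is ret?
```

Step-by-step execution trace:
1. Inner try raises TypeError; inner `except TypeError` catches it.
2. `raise IndexError(...) from None` raises IndexError (from None suppresses __context__, but the active exception is still IndexError).
3. Outer `except IndexError` matches → ret = 40.
4. `except Exception` is not reached.
Result: 40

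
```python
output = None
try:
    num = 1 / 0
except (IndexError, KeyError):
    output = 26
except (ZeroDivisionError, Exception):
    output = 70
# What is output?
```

Step-by-step execution trace:
1. `num = 1 / 0` raises ZeroDivisionError.
2. `except (IndexError, KeyError)` does not match ZeroDivisionError; skipped.
3. `except (ZeroDivisionError, Exception)` matches (ZeroDivisionError is in the tuple) → output = 70.
Result: 70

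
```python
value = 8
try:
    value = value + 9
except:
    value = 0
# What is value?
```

Step-by-step execution trace:
1. value starts at 8.
2. try: `value = value + 9` → value = 17. No exception raised.
3. `except` is skipped.
Result: 17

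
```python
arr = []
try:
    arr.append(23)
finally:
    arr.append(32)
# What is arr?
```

Step-by-step execution trace:
1. try: `arr.append(23)` → arr = [23].
2. The try body completes without raising.
3. finally always runs: `arr.append(32)` → arr = [23, 32].
Result: [23, 32]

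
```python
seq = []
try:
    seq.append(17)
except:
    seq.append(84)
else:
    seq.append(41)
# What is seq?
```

Step-by-step execution trace:
1. try: `seq.append(17)` → seq = [17]. No exception raised.
2. `except` is skipped.
3. `else` runs (try completed without exception): `seq.append(41)` → seq = [17, 41].
Result: [17, 41]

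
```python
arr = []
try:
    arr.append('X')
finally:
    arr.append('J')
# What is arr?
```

Step-by-step execution trace:
1. try: `arr.append('X')` → arr = ['X'].
2. The try body completes without raising.
3. finally always runs: `arr.append('J')` → arr = ['X', 'J'].
Result: ['X', 'J']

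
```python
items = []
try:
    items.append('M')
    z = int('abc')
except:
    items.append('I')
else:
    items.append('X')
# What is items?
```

Step-by-step execution trace:
1. try: `items.append('M')` → items = ['M'].
2. `z = int('abc')` raises ValueError.
3. bare `except` matches → `items.append('I')` → items = ['M', 'I'].
4. `else` is skipped (an exception was raised).
Result: ['M', 'I']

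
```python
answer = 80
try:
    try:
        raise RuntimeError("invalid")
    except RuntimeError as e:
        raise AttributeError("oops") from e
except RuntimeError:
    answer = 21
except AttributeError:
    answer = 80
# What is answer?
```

Step-by-step execution trace:
1. Inner try raises RuntimeError; inner `except RuntimeError as e` catches it.
2. `raise AttributeError(...) from e` raises AttributeError (RuntimeError is attached as __cause__, but only AttributeError is active).
3. Outer `except RuntimeError` does not match AttributeError; skipped.
4. Outer `except AttributeError` matches → answer = 80.
Result: 80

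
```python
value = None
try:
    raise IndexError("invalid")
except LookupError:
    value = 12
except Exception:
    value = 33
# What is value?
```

Step-by-step execution trace:
1. `raise IndexError(...)` raises IndexError.
2. `except LookupError` matches (IndexError is a subclass of LookupError) → value = 12.
3. `except Exception` is not reached.
Result: 12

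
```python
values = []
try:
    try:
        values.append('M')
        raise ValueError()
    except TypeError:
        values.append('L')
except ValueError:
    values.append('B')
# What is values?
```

Step-by-step execution trace:
1. Inner try: `values.append('M')` → values = ['M'].
2. `raise ValueError()` raises ValueError.
3. Inner `except TypeError` does not match ValueError; exception propagates to outer try.
4. Outer `except ValueError` matches → `values.append('B')` → values = ['M', 'B'].
Result: ['M', 'B']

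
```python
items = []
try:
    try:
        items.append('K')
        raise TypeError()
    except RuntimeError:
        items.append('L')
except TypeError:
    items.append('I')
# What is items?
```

Step-by-step execution trace:
1. Inner try: `items.append('K')` → items = ['K'].
2. `raise TypeError()` raises TypeError.
3. Inner `except RuntimeError` does not match TypeError; exception propagates to outer try.
4. Outer `except TypeError` matches → `items.append('I')` → items = ['K', 'I'].
Result: ['K', 'I']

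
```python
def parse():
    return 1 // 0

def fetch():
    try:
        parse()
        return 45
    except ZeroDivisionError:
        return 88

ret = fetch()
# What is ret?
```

Step-by-step execution trace:
1. `fetch()` calls `parse()`.
2. `parse()` evaluates `1 // 0`, which raises ZeroDivisionError; it propagates to the caller.
3. `return 45` is not reached.
4. `except ZeroDivisionError` in fetch matches → returns 88.
5. ret = 88.
Result: 88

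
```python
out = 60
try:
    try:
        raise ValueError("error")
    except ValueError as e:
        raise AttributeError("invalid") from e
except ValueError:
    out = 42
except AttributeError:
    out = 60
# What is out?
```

Step-by-step execution trace:
1. Inner try raises ValueError; inner `except ValueError as e` catches it.
2. `raise AttributeError(...) from e` raises AttributeError (ValueError is attached as __cause__, but only AttributeError is active).
3. Outer `except ValueError` does not match AttributeError; skipped.
4. Outer `except AttributeError` matches → out = 60.
Result: 60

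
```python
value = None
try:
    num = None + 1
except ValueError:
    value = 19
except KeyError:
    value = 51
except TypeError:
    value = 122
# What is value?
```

Step-by-step execution trace:
1. `num = None + 1` raises TypeError.
2. `except ValueError` does not match TypeError; skipped.
3. `except KeyError` does not match TypeError; skipped.
4. `except TypeError` matches → value = 122.
Result: 122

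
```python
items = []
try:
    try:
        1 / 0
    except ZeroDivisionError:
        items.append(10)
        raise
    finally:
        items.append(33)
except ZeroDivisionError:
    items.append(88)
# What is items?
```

Step-by-step execution trace:
1. Inner try: `1 / 0` raises ZeroDivisionError.
2. Inner `except ZeroDivisionError` matches → `items.append(10)` → items = [10].
3. bare `raise` re-raises ZeroDivisionError.
4. Inner `finally` runs during unwinding: `items.append(33)` → items = [10, 33].
5. Outer `except ZeroDivisionError` matches → `items.append(88)` → items = [10, 33, 88].
Result: [10, 33, 88]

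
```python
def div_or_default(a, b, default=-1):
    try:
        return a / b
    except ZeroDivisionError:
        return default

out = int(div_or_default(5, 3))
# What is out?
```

Step-by-step execution trace:
1. `div_or_default(5, 3)` enters try: `return 5 / 3` → returns 1.6666666666666667. No exception raised.
2. `except ZeroDivisionError` is skipped.
3. `int(1.6666666666666667)` → 1 → out = 1.
Result: 1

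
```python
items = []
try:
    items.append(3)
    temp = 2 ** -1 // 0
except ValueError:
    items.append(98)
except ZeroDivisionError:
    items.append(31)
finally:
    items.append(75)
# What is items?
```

Step-by-step execution trace:
1. try: `items.append(3)` → items = [3].
2. `temp = 2 ** -1 // 0` raises ZeroDivisionError.
3. `except ValueError` does not match ZeroDivisionError; skipped.
4. `except ZeroDivisionError` matches → `items.append(31)` → items = [3, 31].
5. finally always runs: `items.append(75)` → items = [3, 31, 75].
Result: [3, 31, 75]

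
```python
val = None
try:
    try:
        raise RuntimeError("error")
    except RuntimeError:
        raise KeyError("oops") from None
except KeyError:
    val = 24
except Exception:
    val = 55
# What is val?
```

Step-by-step execution trace:
1. Inner try raises RuntimeError; inner `except RuntimeError` catches it.
2. `raise KeyError(...) from None` raises KeyError (from None suppresses __context__, but the active exception is still KeyError).
3. Outer `except KeyError` matches → val = 24.
4. `except Exception` is not reached.
Result: 24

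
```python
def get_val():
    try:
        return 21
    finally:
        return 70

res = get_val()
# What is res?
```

Step-by-step execution trace:
1. `get_val()` enters try: `return 21` sets pending return value 21.
2. Before returning, `finally: return 70` runs and overrides the pending return.
3. get_val() returns 70 → res = 70.
Result: 70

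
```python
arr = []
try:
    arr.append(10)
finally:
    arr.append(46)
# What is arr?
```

Step-by-step execution trace:
1. try: `arr.append(10)` → arr = [10].
2. The try body completes without raising.
3. finally always runs: `arr.append(46)` → arr = [10, 46].
Result: [10, 46]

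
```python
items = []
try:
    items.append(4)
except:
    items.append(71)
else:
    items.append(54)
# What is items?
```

Step-by-step execution trace:
1. try: `items.append(4)` → items = [4]. No exception raised.
2. `except` is skipped.
3. `else` runs (try completed without exception): `items.append(54)` → items = [4, 54].
Result: [4, 54]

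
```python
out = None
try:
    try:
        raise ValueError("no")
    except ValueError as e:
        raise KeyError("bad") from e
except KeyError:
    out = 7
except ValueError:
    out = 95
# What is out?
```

Step-by-step execution trace:
1. Inner try raises ValueError; inner `except ValueError as e` catches it.
2. `raise KeyError(...) from e` raises KeyError (ValueError is attached as __cause__, but only KeyError is active).
3. Outer `except KeyError` matches → out = 7.
4. `except ValueError` is not reached.
Result: 7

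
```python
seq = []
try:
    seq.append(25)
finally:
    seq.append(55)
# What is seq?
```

Step-by-step execution trace:
1. try: `seq.append(25)` → seq = [25].
2. The try body completes without raising.
3. finally always runs: `seq.append(55)` → seq = [25, 55].
Result: [25, 55]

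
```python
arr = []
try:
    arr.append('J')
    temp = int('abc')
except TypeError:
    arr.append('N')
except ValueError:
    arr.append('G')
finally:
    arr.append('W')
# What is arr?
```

Step-by-step execution trace:
1. try: `arr.append('J')` → arr = ['J'].
2. `temp = int('abc')` raises ValueError.
3. `except TypeError` does not match ValueError; skipped.
4. `except ValueError` matches → `arr.append('G')` → arr = ['J', 'G'].
5. finally always runs: `arr.append('W')` → arr = ['J', 'G', 'W'].
Result: ['J', 'G', 'W']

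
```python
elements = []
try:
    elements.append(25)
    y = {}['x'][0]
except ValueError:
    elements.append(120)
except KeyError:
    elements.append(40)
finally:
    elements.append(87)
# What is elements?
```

Step-by-step execution trace:
1. try: `elements.append(25)` → elements = [25].
2. `y = {}['x'][0]` raises KeyError.
3. `except ValueError` does not match KeyError; skipped.
4. `except KeyError` matches → `elements.append(40)` → elements = [25, 40].
5. finally always runs: `elements.append(87)` → elements = [25, 40, 87].
Result: [25, 40, 87]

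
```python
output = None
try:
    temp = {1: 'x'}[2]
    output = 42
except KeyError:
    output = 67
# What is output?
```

Step-by-step execution trace:
1. `temp = {1: 'x'}[2]` raises KeyError.
2. `output = 42` is not reached.
3. `except KeyError` matches → output = 67.
Result: 67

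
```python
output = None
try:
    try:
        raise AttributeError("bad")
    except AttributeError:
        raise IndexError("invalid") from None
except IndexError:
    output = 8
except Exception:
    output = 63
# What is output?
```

Step-by-step execution trace:
1. Inner try raises AttributeError; inner `except AttributeError` catches it.
2. `raise IndexError(...) from None` raises IndexError (from None suppresses __context__, but the active exception is still IndexError).
3. Outer `except IndexError` matches → output = 8.
4. `except Exception` is not reached.
Result: 8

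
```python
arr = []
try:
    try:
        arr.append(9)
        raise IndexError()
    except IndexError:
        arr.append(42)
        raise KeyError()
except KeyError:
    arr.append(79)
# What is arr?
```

Step-by-step execution trace:
1. Inner try: `arr.append(9)` → arr = [9].
2. `raise IndexError()` raises IndexError.
3. Inner `except IndexError` matches → `arr.append(42)` → arr = [9, 42].
4. `raise KeyError()` raises KeyError; propagates to outer try.
5. Outer `except KeyError` matches → `arr.append(79)` → arr = [9, 42, 79].
Result: [9, 42, 79]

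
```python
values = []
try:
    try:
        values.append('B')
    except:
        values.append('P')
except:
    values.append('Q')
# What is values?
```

Step-by-step execution trace:
1. Inner try: `values.append('B')` → values = ['B']. No exception raised.
2. Inner `except` is skipped.
3. Inner try completes normally; outer `except` is skipped.
Result: ['B']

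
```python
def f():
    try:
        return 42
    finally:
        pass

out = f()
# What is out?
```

Step-by-step execution trace:
1. `f()` enters try: `return 42` sets pending return value 42.
2. Before returning, `finally: pass` runs (no effect).
3. f() returns 42 → out = 42.
Result: 42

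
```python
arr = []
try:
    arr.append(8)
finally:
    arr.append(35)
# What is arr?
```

Step-by-step execution trace:
1. try: `arr.append(8)` → arr = [8].
2. The try body completes without raising.
3. finally always runs: `arr.append(35)` → arr = [8, 35].
Result: [8, 35]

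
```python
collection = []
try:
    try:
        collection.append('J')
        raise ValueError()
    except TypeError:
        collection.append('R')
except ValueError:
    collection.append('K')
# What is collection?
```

Step-by-step execution trace:
1. Inner try: `collection.append('J')` → collection = ['J'].
2. `raise ValueError()` raises ValueError.
3. Inner `except TypeError` does not match ValueError; exception propagates to outer try.
4. Outer `except ValueError` matches → `collection.append('K')` → collection = ['J', 'K'].
Result: ['J', 'K']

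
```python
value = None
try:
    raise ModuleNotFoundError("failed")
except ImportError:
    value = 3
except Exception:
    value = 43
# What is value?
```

Step-by-step execution trace:
1. `raise ModuleNotFoundError(...)` raises ModuleNotFoundError.
2. `except ImportError` matches (ModuleNotFoundError is a subclass of ImportError) → value = 3.
3. `except Exception` is not reached.
Result: 3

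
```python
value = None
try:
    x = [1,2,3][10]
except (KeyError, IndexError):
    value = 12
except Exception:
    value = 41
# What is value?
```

Step-by-step execution trace:
1. `x = [1,2,3][10]` raises IndexError.
2. `except (KeyError, IndexError)` matches (IndexError is in the tuple) → value = 12.
3. `except Exception` is not reached.
Result: 12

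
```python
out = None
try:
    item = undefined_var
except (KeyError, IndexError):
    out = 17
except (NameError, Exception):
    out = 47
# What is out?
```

Step-by-step execution trace:
1. `item = undefined_var` raises NameError.
2. `except (KeyError, IndexError)` does not match NameError; skipped.
3. `except (NameError, Exception)` matches (NameError is in the tuple) → out = 47.
Result: 47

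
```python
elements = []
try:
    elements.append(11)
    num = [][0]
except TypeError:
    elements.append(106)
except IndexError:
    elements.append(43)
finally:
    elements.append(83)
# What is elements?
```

Step-by-step execution trace:
1. try: `elements.append(11)` → elements = [11].
2. `num = [][0]` raises IndexError.
3. `except TypeError` does not match IndexError; skipped.
4. `except IndexError` matches → `elements.append(43)` → elements = [11, 43].
5. finally always runs: `elements.append(83)` → elements = [11, 43, 83].
Result: [11, 43, 83]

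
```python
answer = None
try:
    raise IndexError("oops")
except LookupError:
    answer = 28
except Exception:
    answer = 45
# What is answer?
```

Step-by-step execution trace:
1. `raise IndexError(...)` raises IndexError.
2. `except LookupError` matches (IndexError is a subclass of LookupError) → answer = 28.
3. `except Exception` is not reached.
Result: 28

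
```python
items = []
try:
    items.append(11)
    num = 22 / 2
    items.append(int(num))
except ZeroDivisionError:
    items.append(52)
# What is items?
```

Step-by-step execution trace:
1. try: `items.append(11)` → items = [11].
2. `num = 22 / 2` → num = 11.0. No exception raised.
3. `items.append(int(num))` → items = [11, 11].
4. `except ZeroDivisionError` is skipped (no exception was raised).
Result: [11, 11]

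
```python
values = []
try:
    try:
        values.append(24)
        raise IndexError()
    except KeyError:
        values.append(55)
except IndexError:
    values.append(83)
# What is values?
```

Step-by-step execution trace:
1. Inner try: `values.append(24)` → values = [24].
2. `raise IndexError()` raises IndexError.
3. Inner `except KeyError` does not match IndexError; exception propagates to outer try.
4. Outer `except IndexError` matches → `values.append(83)` → values = [24, 83].
Result: [24, 83]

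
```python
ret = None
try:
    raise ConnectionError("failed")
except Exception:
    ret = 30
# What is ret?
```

Step-by-step execution trace:
1. `raise ConnectionError(...)` raises ConnectionError.
2. `except Exception` matches (ConnectionError is a subclass of Exception) → ret = 30.
Result: 30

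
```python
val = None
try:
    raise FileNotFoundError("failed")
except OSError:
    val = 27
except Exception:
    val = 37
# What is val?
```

Step-by-step execution trace:
1. `raise FileNotFoundError(...)` raises FileNotFoundError.
2. `except OSError` matches (FileNotFoundError is a subclass of OSError) → val = 27.
3. `except Exception` is not reached.
Result: 27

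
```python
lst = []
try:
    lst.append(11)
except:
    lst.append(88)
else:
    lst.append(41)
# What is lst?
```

Step-by-step execution trace:
1. try: `lst.append(11)` → lst = [11]. No exception raised.
2. `except` is skipped.
3. `else` runs (try completed without exception): `lst.append(41)` → lst = [11, 41].
Result: [11, 41]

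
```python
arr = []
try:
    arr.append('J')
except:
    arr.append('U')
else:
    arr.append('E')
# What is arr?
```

Step-by-step execution trace:
1. try: `arr.append('J')` → arr = ['J']. No exception raised.
2. `except` is skipped.
3. `else` runs (try completed without exception): `arr.append('E')` → arr = ['J', 'E'].
Result: ['J', 'E']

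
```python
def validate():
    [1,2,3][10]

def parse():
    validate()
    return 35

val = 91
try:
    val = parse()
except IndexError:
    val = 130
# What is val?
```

Step-by-step execution trace:
1. val starts at 91.
2. try: `parse()` calls `validate()`.
3. `validate()` evaluates `[1,2,3][10]`, which raises IndexError; it propagates through parse (uncaught).
4. `return 35` in parse is not reached; the assignment to val does not complete.
5. `except IndexError` matches → val = 130.
Result: 130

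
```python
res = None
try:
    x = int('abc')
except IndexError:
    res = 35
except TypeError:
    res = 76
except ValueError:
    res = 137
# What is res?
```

Step-by-step execution trace:
1. `x = int('abc')` raises ValueError.
2. `except IndexError` does not match ValueError; skipped.
3. `except TypeError` does not match ValueError; skipped.
4. `except ValueError` matches → res = 137.
Result: 137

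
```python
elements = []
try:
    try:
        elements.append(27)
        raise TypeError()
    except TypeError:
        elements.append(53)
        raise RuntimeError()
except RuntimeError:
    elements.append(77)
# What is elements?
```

Step-by-step execution trace:
1. Inner try: `elements.append(27)` → elements = [27].
2. `raise TypeError()` raises TypeError.
3. Inner `except TypeError` matches → `elements.append(53)` → elements = [27, 53].
4. `raise RuntimeError()` raises RuntimeError; propagates to outer try.
5. Outer `except RuntimeError` matches → `elements.append(77)` → elements = [27, 53, 77].
Result: [27, 53, 77]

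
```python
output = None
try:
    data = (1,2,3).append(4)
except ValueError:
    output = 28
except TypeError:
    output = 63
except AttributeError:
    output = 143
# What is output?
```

Step-by-step execution trace:
1. `data = (1,2,3).append(4)` raises AttributeError.
2. `except ValueError` does not match AttributeError; skipped.
3. `except TypeError` does not match AttributeError; skipped.
4. `except AttributeError` matches → output = 143.
Result: 143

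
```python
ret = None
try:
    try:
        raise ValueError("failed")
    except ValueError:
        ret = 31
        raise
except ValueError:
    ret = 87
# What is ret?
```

Step-by-step execution trace:
1. Inner try: `raise ValueError("failed")` raises ValueError.
2. Inner `except ValueError` matches → ret = 31.
3. bare `raise` re-raises the same ValueError.
4. Outer `except ValueError` matches → ret = 87.
Result: 87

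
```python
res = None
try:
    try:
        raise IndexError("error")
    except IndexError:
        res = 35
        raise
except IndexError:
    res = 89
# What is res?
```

Step-by-step execution trace:
1. Inner try: `raise IndexError("error")` raises IndexError.
2. Inner `except IndexError` matches → res = 35.
3. bare `raise` re-raises the same IndexError.
4. Outer `except IndexError` matches → res = 89.
Result: 89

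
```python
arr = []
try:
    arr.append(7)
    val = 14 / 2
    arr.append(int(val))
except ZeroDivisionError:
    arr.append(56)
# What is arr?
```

Step-by-step execution trace:
1. try: `arr.append(7)` → arr = [7].
2. `val = 14 / 2` → val = 7.0. No exception raised.
3. `arr.append(int(val))` → arr = [7, 7].
4. `except ZeroDivisionError` is skipped (no exception was raised).
Result: [7, 7]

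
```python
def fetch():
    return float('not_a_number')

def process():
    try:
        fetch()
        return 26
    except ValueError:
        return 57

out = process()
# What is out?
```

Step-by-step execution trace:
1. `process()` calls `fetch()`.
2. `fetch()` evaluates `float('not_a_number')`, which raises ValueError; it propagates to the caller.
3. `return 26` is not reached.
4. `except ValueError` in process matches → returns 57.
5. out = 57.
Result: 57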